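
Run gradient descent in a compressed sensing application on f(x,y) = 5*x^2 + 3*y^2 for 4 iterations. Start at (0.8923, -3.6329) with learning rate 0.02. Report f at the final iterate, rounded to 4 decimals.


Gradient descent on f(x,y) = 5*x^2 + 3*y^2.
Starting point: (0.8923, -3.6329), alpha = 0.02
Step 1: grad_x = 2*5*0.8923 = 8.923, grad_y = 2*3*-3.6329 = -21.7974
  x_1 = 0.8923 - 0.02*8.923 = 0.7138
  y_1 = -3.6329 - 0.02*-21.7974 = -3.197
Step 2: grad_x = 2*5*0.7138 = 7.1384, grad_y = 2*3*-3.197 = -19.1817
  x_2 = 0.7138 - 0.02*7.1384 = 0.5711
  y_2 = -3.197 - 0.02*-19.1817 = -2.8133
Step 3: grad_x = 2*5*0.5711 = 5.7107, grad_y = 2*3*-2.8133 = -16.8799
  x_3 = 0.5711 - 0.02*5.7107 = 0.4569
  y_3 = -2.8133 - 0.02*-16.8799 = -2.4757
Step 4: grad_x = 2*5*0.4569 = 4.5686, grad_y = 2*3*-2.4757 = -14.8543
  x_4 = 0.4569 - 0.02*4.5686 = 0.3655
  y_4 = -2.4757 - 0.02*-14.8543 = -2.1786
f(0.3655, -2.1786) = 5*0.3655^2 + 3*(-2.1786)^2 = 14.9072


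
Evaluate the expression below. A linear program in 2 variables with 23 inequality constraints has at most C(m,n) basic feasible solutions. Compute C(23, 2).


Each vertex corresponds to some choice of n active constraints out of m, so the number of vertices is at most C(m, n) = m! / (n!(m-n)!).
m = 23, n = 2
Numerator: 23 * 22
Denominator: 2! = 2
C(23, 2) = 253


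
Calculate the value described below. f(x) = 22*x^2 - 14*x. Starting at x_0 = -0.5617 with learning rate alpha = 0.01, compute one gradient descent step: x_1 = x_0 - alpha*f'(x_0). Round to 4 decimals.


We compute the gradient at x_0 and apply the update.
f'(x) = 44*x - 14
f'(-0.5617) = 44*-0.5617 - 14 = -38.7148
x_1 = -0.5617 - 0.01*-38.7148 = -0.1746


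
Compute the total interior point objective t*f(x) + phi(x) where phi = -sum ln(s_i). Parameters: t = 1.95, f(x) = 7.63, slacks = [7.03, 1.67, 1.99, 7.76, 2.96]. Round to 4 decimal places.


Step 1: Compute log-barrier.
ln values: [1.9502, 0.5128, 0.6881, 2.049, 1.0852]
phi = -(1.9502 + 0.5128 + 0.6881 + 2.049 + 1.0852) = -6.2853
Step 2: Compute augmented objective.
t*f(x) = 1.95*7.63 = 14.8785
Total = 14.8785 - 6.2853 = 8.5932


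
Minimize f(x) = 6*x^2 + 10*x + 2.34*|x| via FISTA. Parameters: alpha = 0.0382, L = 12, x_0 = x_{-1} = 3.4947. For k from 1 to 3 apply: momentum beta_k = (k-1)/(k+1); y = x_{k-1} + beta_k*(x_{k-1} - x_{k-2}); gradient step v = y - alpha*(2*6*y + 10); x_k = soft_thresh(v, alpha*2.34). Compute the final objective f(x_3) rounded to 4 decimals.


FISTA on f(x) = 6*x^2 + 10*x + 2.34*|x|
L = 12, alpha = 0.0382
Iteration 1: beta = 0.0, y = 3.4947 + 0.0*(3.4947 - 3.4947) = 3.4947
  grad(y) = 51.9364, v = y - alpha*grad = 1.5107
  prox(v) = soft_thresh(1.5107, 0.0894) = 1.4213
Iteration 2: beta = 0.3333, y = 1.4213 + 0.3333*(1.4213 - 3.4947) = 0.7302
  grad(y) = 18.7627, v = y - alpha*grad = 0.0135
  prox(v) = soft_thresh(0.0135, 0.0894) = 0.0
Iteration 3: beta = 0.5, y = 0.0 + 0.5*(0.0 - 1.4213) = -0.7107
  grad(y) = 1.472, v = y - alpha*grad = -0.7669
  prox(v) = soft_thresh(-0.7669, 0.0894) = -0.6775
f(x_3) = 6*(-0.6775)^2 + 10*(-0.6775) + 2.34*|-0.6775| = -2.4356


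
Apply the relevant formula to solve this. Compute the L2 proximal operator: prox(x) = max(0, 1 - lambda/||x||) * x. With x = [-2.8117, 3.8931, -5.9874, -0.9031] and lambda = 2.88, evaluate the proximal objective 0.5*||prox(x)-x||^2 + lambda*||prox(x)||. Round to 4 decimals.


Step 1: Compute ||x||.
||x|| = 7.7283
Step 2: Compute scaling factor.
scale = max(0, 1 - 2.88/7.7283) = 0.6273
Step 3: prox(x) = [-1.7639, 2.4423, -3.7562, -0.5666]
||prox(x)|| = 4.8483
Step 4: Proximal objective.
0.5*||prox-x||^2 = 4.1472
lambda*||prox|| = 13.9631
Total = 18.1103


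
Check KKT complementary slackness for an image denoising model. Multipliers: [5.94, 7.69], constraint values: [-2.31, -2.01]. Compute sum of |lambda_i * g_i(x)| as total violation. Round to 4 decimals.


KKT complementary slackness check:
lambda_1 * g_1 = 5.94 * -2.31 = -13.7214
lambda_2 * g_2 = 7.69 * -2.01 = -15.4569
Total violation = 13.7214 + 15.4569 = 29.1783


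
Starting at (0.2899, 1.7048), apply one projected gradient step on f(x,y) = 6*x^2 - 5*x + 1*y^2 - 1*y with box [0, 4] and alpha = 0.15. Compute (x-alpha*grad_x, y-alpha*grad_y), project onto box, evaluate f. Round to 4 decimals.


Step 1: Compute gradient at (0.2899, 1.7048).
grad_x = 2*6*0.2899 - 5 = -1.5212
grad_y = 2*1*1.7048 - 1 = 2.4096
Step 2: Gradient step.
x_raw = 0.2899 - 0.15*-1.5212 = 0.5181
y_raw = 1.7048 - 0.15*2.4096 = 1.3434
Step 3: Project onto [0, 4].
x_proj = clip(0.5181) = 0.5181
y_proj = clip(1.3434) = 1.3434
Step 4: Evaluate f.
f(0.5181, 1.3434) = -0.5187


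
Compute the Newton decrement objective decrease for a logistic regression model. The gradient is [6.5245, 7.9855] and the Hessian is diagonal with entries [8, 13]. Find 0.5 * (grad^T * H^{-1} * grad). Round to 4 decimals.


Step 1: H is diagonal, so H^(-1) * g = [0.8156, 0.6143].
Step 2: g^T H^(-1) g = sum_i g_i^2 / H_ii
  = (6.5245)^2/8 + (7.9855)^2/13
  = 5.3211 + 4.9052 = 10.2264
Step 3: Objective decrease = 0.5 * g^T H^(-1) g = 5.1132


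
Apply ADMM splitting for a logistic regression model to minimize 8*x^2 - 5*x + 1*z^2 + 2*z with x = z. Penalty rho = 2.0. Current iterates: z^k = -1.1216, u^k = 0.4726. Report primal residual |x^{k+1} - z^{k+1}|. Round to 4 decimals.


ADMM iteration with rho = 2.0, z^k = -1.1216, u^k = 0.4726
Step 1: x-update.
Minimize 8*x^2 - 5*x + (2.0/2)*(x + 1.1216 + 0.4726)^2
FOC: (2*8 + 2.0)*x = 5 + 2.0*(-1.1216 - 0.4726)
x^{k+1} = 0.1006
Step 2: z-update.
Minimize 1*z^2 + 2*z + (2.0/2)*(0.1006 - z + 0.4726)^2
FOC: (2*1 + 2.0)*z = -2 + 2.0*(0.1006 + 0.4726)
z^{k+1} = -0.2134
Step 3: u-update.
u^{k+1} = 0.4726 + 0.1006 + 0.2134 = 0.7866
Step 4: Primal residual = |0.1006 + 0.2134| = 0.314


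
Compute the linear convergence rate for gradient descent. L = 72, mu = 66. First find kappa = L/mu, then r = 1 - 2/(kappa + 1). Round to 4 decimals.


Step 1: Compute the condition number.
kappa = L/mu = 72/66 = 1.0909
Step 2: Compute the convergence rate.
r = 1 - 2/(kappa + 1) = 1 - 2*mu/(L + mu) = (L - mu)/(L + mu) = 6/138 = 0.0435


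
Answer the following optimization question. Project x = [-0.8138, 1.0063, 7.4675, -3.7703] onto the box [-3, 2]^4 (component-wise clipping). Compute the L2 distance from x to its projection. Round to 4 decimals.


Project each component onto [-3, 2].
clip(-0.8138) = -0.8138, clip(1.0063) = 1.0063, clip(7.4675) = 2.0, clip(-3.7703) = -3.0
Projection = [-0.8138, 1.0063, 2.0, -3.0]
Squared diffs: [0.0, 0.0, 29.8936, 0.5934]
Distance = sqrt(30.487) = 5.5215


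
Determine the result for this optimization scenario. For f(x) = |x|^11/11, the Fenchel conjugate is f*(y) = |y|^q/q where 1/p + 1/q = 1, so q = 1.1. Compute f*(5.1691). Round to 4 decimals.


The conjugate exponent q satisfies 1/p + 1/q = 1.
p = 11, so q = 11/(11 - 1) = 1.1
|y|^q = 5.1691^1.1 = 6.092
f*(5.1691) = 6.092 / 1.1 = 5.5381


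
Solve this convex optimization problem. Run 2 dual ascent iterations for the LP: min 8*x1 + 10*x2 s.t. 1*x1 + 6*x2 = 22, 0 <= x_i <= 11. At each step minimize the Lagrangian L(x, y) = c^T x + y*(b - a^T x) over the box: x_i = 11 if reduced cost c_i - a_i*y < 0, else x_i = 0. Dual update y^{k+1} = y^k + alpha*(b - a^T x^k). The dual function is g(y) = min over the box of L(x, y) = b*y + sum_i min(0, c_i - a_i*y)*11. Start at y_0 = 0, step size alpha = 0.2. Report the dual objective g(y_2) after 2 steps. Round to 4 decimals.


Dual ascent for LP: min 8*x1 + 10*x2, 1*x1 + 6*x2 = 22, 0 <= x_i <= 11
Step 1: y^k = 0.0, reduced costs: (8.0, 10.0)
  x^k = (0.0, 0.0), subgradient = b - a^T x = 22.0
  y^{k+1} = 0.0 + 0.2*22.0 = 4.4
Step 2: y^k = 4.4, reduced costs: (3.6, -16.4)
  x^k = (0.0, 11.0), subgradient = b - a^T x = -44.0
  y^{k+1} = 4.4 + 0.2*-44.0 = -4.4
Dual objective at y_2 = -4.4: reduced costs (12.4, 36.4), box minimizer x = (0.0, 0.0)
g(y_2) = b*y + (c1 - a1*y)*x1 + (c2 - a2*y)*x2 = 22*(-4.4) + 12.4*0.0 + 36.4*0.0 = -96.8 + 0.0 + 0.0 = -96.8


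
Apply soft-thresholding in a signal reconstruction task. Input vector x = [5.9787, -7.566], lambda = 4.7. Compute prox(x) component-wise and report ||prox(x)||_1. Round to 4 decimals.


Soft-thresholding with lambda = 4.7:
prox(5.9787) = sign(5.9787)*max(|5.9787| - 4.7, 0) = 1.2787
prox(-7.566) = sign(-7.566)*max(|-7.566| - 4.7, 0) = -2.866
prox(x) = [1.2787, -2.866]
||prox(x)||_1 = 1.2787 + 2.866 = 4.1447


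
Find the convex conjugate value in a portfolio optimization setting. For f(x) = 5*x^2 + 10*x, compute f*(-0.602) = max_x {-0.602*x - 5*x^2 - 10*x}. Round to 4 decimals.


f*(y) = sup_x {y*x - a*x^2 - b*x} = sup_x {(y-b)*x - a*x^2}
FOC: (y - b) - 2a*x = 0 => x* = (y - b)/(2a)
x* = (-0.602 - 10)/(2*5) = -1.0602
f*(-0.602) = (y-b)^2/(4a) = (-0.602 - 10)^2/(4*5)
= 112.4024/20 = 5.6201


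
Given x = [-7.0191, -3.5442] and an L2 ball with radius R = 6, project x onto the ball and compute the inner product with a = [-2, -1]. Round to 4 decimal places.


Step 1: Compute ||x|| (intermediates to 6 decimals).
||x|| = sqrt((-7.0191)^2 + (-3.5442)^2) = 7.863149
Step 2: Project.
Since ||x|| > R, scale = R/||x|| = 6/7.863149 = 0.763053, proj(x) = scale * x
proj(x) = [-5.355945, -2.704412]
Step 3: Dot product.
a^T * proj(x) = -2*(-5.355945) - 1*(-2.704412) = 13.4163


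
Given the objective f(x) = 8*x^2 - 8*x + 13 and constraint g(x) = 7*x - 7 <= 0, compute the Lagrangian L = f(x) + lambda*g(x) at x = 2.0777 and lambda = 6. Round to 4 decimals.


Step 1: Evaluate f(x).
f(2.0777) = 8*2.0777^2 - 8*2.0777 + 13 = 30.9131
Step 2: Evaluate g(x).
g(2.0777) = 7*2.0777 - 7 = 7.5439
Step 3: Compute Lagrangian.
L = 30.9131 + 6*7.5439 = 76.1765


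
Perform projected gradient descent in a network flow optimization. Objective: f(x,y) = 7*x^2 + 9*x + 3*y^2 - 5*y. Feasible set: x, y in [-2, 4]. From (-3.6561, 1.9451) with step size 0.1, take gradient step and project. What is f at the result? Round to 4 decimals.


Step 1: Compute gradient at (-3.6561, 1.9451).
grad_x = 2*7*-3.6561 + 9 = -42.1854
grad_y = 2*3*1.9451 - 5 = 6.6706
Step 2: Gradient step.
x_raw = -3.6561 - 0.1*-42.1854 = 0.5624
y_raw = 1.9451 - 0.1*6.6706 = 1.278
Step 3: Project onto [-2, 4].
x_proj = clip(0.5624) = 0.5624
y_proj = clip(1.278) = 1.278
Step 4: Evaluate f.
f(0.5624, 1.278) = 5.7863


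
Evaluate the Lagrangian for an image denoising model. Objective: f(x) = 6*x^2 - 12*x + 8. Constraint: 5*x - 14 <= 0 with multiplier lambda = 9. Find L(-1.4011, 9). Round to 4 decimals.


Step 1: Evaluate f(x).
f(-1.4011) = 6*(-1.4011)^2 - 12*(-1.4011) + 8 = 36.5917
Step 2: Evaluate g(x).
g(-1.4011) = 5*-1.4011 - 14 = -21.0055
Step 3: Compute Lagrangian.
L = 36.5917 + 9*-21.0055 = -152.4578


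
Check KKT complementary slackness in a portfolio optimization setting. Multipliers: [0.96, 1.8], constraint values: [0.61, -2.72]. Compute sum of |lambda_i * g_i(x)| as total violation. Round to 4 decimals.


KKT complementary slackness check:
lambda_1 * g_1 = 0.96 * 0.61 = 0.5856
lambda_2 * g_2 = 1.8 * -2.72 = -4.896
Total violation = 0.5856 + 4.896 = 5.4816


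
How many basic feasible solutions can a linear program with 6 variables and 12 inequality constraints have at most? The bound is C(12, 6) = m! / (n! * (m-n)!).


Each vertex corresponds to some choice of n active constraints out of m, so the number of vertices is at most C(m, n) = m! / (n!(m-n)!).
m = 12, n = 6
Numerator: 12 * 11 * 10 * 9 * 8 * 7
Denominator: 6! = 720
C(12, 6) = 924


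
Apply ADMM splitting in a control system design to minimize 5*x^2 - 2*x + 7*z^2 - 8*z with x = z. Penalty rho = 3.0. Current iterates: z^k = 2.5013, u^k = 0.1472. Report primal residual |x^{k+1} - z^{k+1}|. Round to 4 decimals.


ADMM iteration with rho = 3.0, z^k = 2.5013, u^k = 0.1472
Step 1: x-update.
Minimize 5*x^2 - 2*x + (3.0/2)*(x - 2.5013 + 0.1472)^2
FOC: (2*5 + 3.0)*x = 2 + 3.0*(2.5013 - 0.1472)
x^{k+1} = 0.6971
Step 2: z-update.
Minimize 7*z^2 - 8*z + (3.0/2)*(0.6971 - z + 0.1472)^2
FOC: (2*7 + 3.0)*z = 8 + 3.0*(0.6971 + 0.1472)
z^{k+1} = 0.6196
Step 3: u-update.
u^{k+1} = 0.1472 + 0.6971 - 0.6196 = 0.2247
Step 4: Primal residual = |0.6971 - 0.6196| = 0.0775


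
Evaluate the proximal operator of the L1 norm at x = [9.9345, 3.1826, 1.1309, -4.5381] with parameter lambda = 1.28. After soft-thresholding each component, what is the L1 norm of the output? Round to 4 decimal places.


Soft-thresholding with lambda = 1.28:
prox(9.9345) = sign(9.9345)*max(|9.9345| - 1.28, 0) = 8.6545
prox(3.1826) = sign(3.1826)*max(|3.1826| - 1.28, 0) = 1.9026
prox(1.1309) = sign(1.1309)*max(|1.1309| - 1.28, 0) = 0.0
prox(-4.5381) = sign(-4.5381)*max(|-4.5381| - 1.28, 0) = -3.2581
prox(x) = [8.6545, 1.9026, 0.0, -3.2581]
||prox(x)||_1 = 8.6545 + 1.9026 + 0.0 + 3.2581 = 13.8152


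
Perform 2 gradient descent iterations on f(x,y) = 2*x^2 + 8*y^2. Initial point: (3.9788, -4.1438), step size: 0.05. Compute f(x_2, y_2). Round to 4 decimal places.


Gradient descent on f(x,y) = 2*x^2 + 8*y^2.
Starting point: (3.9788, -4.1438), alpha = 0.05
Step 1: grad_x = 2*2*3.9788 = 15.9152, grad_y = 2*8*-4.1438 = -66.3008
  x_1 = 3.9788 - 0.05*15.9152 = 3.183
  y_1 = -4.1438 - 0.05*-66.3008 = -0.8288
Step 2: grad_x = 2*2*3.183 = 12.7322, grad_y = 2*8*-0.8288 = -13.2602
  x_2 = 3.183 - 0.05*12.7322 = 2.5464
  y_2 = -0.8288 - 0.05*-13.2602 = -0.1658
f(2.5464, -0.1658) = 2*2.5464^2 + 8*(-0.1658)^2 = 13.1884


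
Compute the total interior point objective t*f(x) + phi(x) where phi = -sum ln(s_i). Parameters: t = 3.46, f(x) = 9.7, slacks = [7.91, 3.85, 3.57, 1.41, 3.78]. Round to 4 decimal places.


Step 1: Compute log-barrier.
ln values: [2.0681, 1.3481, 1.2726, 0.3436, 1.3297]
phi = -(2.0681 + 1.3481 + 1.2726 + 0.3436 + 1.3297) = -6.3621
Step 2: Compute augmented objective.
t*f(x) = 3.46*9.7 = 33.562
Total = 33.562 - 6.3621 = 27.1999


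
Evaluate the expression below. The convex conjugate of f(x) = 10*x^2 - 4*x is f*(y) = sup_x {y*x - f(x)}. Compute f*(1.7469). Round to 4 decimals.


f*(y) = sup_x {y*x - a*x^2 - b*x} = sup_x {(y-b)*x - a*x^2}
FOC: (y - b) - 2a*x = 0 => x* = (y - b)/(2a)
x* = (1.7469 + 4)/(2*10) = 0.2873
f*(1.7469) = (y-b)^2/(4a) = (1.7469 + 4)^2/(4*10)
= 33.0269/40 = 0.8257


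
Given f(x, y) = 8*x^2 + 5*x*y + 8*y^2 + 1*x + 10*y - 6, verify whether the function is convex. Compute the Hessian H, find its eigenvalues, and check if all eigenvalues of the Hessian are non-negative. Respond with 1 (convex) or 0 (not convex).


The Hessian of f(x,y) = 8*x^2 + 5*x*y + 8*y^2 + 1*x + 10*y - 6 is:
H = [[16, 5], [5, 16]]
Trace = 16 + 16 = 32
Determinant = 16*16 - (5)^2 = 231
Discriminant = (32)^2 - 4*231 = 100.0
Eigenvalues: lambda_1 = 11.0, lambda_2 = 21.0
The function is convex.

1


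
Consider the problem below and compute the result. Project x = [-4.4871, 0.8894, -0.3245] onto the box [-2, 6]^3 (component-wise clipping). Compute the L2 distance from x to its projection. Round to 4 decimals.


Project each component onto [-2, 6].
clip(-4.4871) = -2.0, clip(0.8894) = 0.8894, clip(-0.3245) = -0.3245
Projection = [-2.0, 0.8894, -0.3245]
Squared diffs: [6.1857, 0.0, 0.0]
Distance = sqrt(6.1857) = 2.4871


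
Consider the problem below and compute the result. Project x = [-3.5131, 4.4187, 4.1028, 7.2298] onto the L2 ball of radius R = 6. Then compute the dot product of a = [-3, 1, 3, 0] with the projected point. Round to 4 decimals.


Step 1: Compute ||x|| (intermediates to 6 decimals).
||x|| = sqrt((-3.5131)^2 + 4.4187^2 + 4.1028^2 + 7.2298^2) = 10.048371
Step 2: Project.
Since ||x|| > R, scale = R/||x|| = 6/10.048371 = 0.597112, proj(x) = scale * x
proj(x) = [-2.097714, 2.638459, 2.449831, 4.317]
Step 3: Dot product.
a^T * proj(x) = -3*(-2.097714) + 1*2.638459 + 3*2.449831 + 0*4.317 = 16.2811


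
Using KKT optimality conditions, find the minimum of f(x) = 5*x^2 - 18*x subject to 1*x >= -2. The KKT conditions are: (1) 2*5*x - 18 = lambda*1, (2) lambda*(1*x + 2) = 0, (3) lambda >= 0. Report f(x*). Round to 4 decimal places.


Step 1: Try lambda = 0 (constraint inactive).
Stationarity: 2*5*x - 18 = 0
x* = 18/(2*5) = 1.8
Check constraint: 1*1.8 = 1.8 >= -2 -- satisfied.
Step 2: Compute optimal value.
f(x*) = 5*1.8^2 - 18*1.8 = -16.2


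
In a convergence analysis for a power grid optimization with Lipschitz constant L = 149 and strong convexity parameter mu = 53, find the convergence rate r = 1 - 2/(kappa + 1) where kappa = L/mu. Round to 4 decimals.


Step 1: Compute the condition number.
kappa = L/mu = 149/53 = 2.8113
Step 2: Compute the convergence rate.
r = 1 - 2/(kappa + 1) = 1 - 2*mu/(L + mu) = (L - mu)/(L + mu) = 96/202 = 0.4752


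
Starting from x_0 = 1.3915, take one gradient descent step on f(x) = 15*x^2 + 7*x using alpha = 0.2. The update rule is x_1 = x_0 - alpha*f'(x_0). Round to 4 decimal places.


We compute the gradient at x_0 and apply the update.
f'(x) = 30*x + 7
f'(1.3915) = 30*1.3915 + 7 = 48.745
x_1 = 1.3915 - 0.2*48.745 = -8.3575


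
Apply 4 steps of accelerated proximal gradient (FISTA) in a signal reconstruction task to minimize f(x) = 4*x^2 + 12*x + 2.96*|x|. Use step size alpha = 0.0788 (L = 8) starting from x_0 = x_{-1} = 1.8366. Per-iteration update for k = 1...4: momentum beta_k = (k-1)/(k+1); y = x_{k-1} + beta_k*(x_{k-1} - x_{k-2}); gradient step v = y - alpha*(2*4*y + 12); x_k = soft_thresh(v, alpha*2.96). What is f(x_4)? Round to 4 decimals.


FISTA on f(x) = 4*x^2 + 12*x + 2.96*|x|
L = 8, alpha = 0.0788
Iteration 1: beta = 0.0, y = 1.8366 + 0.0*(1.8366 - 1.8366) = 1.8366
  grad(y) = 26.6928, v = y - alpha*grad = -0.2668
  prox(v) = soft_thresh(-0.2668, 0.2332) = -0.0335
Iteration 2: beta = 0.3333, y = -0.0335 + 0.3333*(-0.0335 - 1.8366) = -0.6569
  grad(y) = 6.7446, v = y - alpha*grad = -1.1884
  prox(v) = soft_thresh(-1.1884, 0.2332) = -0.9552
Iteration 3: beta = 0.5, y = -0.9552 + 0.5*(-0.9552 + 0.0335) = -1.416
  grad(y) = 0.6724, v = y - alpha*grad = -1.4689
  prox(v) = soft_thresh(-1.4689, 0.2332) = -1.2357
Iteration 4: beta = 0.6, y = -1.2357 + 0.6*(-1.2357 + 0.9552) = -1.404
  grad(y) = 0.7679, v = y - alpha*grad = -1.4645
  prox(v) = soft_thresh(-1.4645, 0.2332) = -1.2313
f(x_4) = 4*(-1.2313)^2 + 12*(-1.2313) + 2.96*|-1.2313| = -5.0666


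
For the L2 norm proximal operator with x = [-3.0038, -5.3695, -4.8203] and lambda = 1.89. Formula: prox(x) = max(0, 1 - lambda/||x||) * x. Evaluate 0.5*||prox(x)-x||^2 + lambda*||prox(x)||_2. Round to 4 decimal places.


Step 1: Compute ||x||.
||x|| = 7.816
Step 2: Compute scaling factor.
scale = max(0, 1 - 1.89/7.816) = 0.7582
Step 3: prox(x) = [-2.2774, -4.0711, -3.6547]
||prox(x)|| = 5.926
Step 4: Proximal objective.
0.5*||prox-x||^2 = 1.7861
lambda*||prox|| = 11.2001
Total = 12.9862


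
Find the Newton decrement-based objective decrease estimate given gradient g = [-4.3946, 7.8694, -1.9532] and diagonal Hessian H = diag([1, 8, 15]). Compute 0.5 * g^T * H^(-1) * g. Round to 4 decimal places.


Step 1: H is diagonal, so H^(-1) * g = [-4.3946, 0.9837, -0.1302].
Step 2: g^T H^(-1) g = sum_i g_i^2 / H_ii
  = (-4.3946)^2/1 + (7.8694)^2/8 + (-1.9532)^2/15
  = 19.3125 + 7.7409 + 0.2543 = 27.3078
Step 3: Objective decrease = 0.5 * g^T H^(-1) g = 13.6539


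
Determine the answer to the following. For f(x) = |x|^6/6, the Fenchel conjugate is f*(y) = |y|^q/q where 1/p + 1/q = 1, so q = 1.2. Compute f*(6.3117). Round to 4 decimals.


The conjugate exponent q satisfies 1/p + 1/q = 1.
p = 6, so q = 6/(6 - 1) = 1.2
|y|^q = 6.3117^1.2 = 9.1238
f*(6.3117) = 9.1238 / 1.2 = 7.6032


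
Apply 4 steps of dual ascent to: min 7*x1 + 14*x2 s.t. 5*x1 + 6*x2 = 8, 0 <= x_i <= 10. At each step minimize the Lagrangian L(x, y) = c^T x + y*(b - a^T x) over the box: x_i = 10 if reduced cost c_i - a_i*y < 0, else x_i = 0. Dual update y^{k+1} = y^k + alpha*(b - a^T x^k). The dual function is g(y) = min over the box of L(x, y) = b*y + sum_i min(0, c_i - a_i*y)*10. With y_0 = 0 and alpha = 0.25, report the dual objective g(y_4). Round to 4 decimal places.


Dual ascent for LP: min 7*x1 + 14*x2, 5*x1 + 6*x2 = 8, 0 <= x_i <= 10
Step 1: y^k = 0.0, reduced costs: (7.0, 14.0)
  x^k = (0.0, 0.0), subgradient = b - a^T x = 8.0
  y^{k+1} = 0.0 + 0.25*8.0 = 2.0
Step 2: y^k = 2.0, reduced costs: (-3.0, 2.0)
  x^k = (10.0, 0.0), subgradient = b - a^T x = -42.0
  y^{k+1} = 2.0 + 0.25*-42.0 = -8.5
Step 3: y^k = -8.5, reduced costs: (49.5, 65.0)
  x^k = (0.0, 0.0), subgradient = b - a^T x = 8.0
  y^{k+1} = -8.5 + 0.25*8.0 = -6.5
Step 4: y^k = -6.5, reduced costs: (39.5, 53.0)
  x^k = (0.0, 0.0), subgradient = b - a^T x = 8.0
  y^{k+1} = -6.5 + 0.25*8.0 = -4.5
Dual objective at y_4 = -4.5: reduced costs (29.5, 41.0), box minimizer x = (0.0, 0.0)
g(y_4) = b*y + (c1 - a1*y)*x1 + (c2 - a2*y)*x2 = 8*(-4.5) + 29.5*0.0 + 41.0*0.0 = -36.0 + 0.0 + 0.0 = -36.0


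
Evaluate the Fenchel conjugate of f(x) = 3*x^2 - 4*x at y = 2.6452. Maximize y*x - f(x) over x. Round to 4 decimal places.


f*(y) = sup_x {y*x - a*x^2 - b*x} = sup_x {(y-b)*x - a*x^2}
FOC: (y - b) - 2a*x = 0 => x* = (y - b)/(2a)
x* = (2.6452 + 4)/(2*3) = 1.1075
f*(2.6452) = (y-b)^2/(4a) = (2.6452 + 4)^2/(4*3)
= 44.1587/12 = 3.6799


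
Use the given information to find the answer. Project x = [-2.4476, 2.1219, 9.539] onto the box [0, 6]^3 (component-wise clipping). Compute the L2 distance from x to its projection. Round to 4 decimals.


Project each component onto [0, 6].
clip(-2.4476) = 0.0, clip(2.1219) = 2.1219, clip(9.539) = 6.0
Projection = [0.0, 2.1219, 6.0]
Squared diffs: [5.9907, 0.0, 12.5245]
Distance = sqrt(18.5152) = 4.3029


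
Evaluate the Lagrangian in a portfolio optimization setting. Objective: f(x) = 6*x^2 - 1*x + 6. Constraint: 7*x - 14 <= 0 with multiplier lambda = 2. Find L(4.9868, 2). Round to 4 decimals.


Step 1: Evaluate f(x).
f(4.9868) = 6*4.9868^2 - 1*4.9868 + 6 = 150.2222
Step 2: Evaluate g(x).
g(4.9868) = 7*4.9868 - 14 = 20.9076
Step 3: Compute Lagrangian.
L = 150.2222 + 2*20.9076 = 192.0374


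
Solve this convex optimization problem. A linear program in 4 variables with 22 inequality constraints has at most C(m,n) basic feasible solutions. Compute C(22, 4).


Each vertex corresponds to some choice of n active constraints out of m, so the number of vertices is at most C(m, n) = m! / (n!(m-n)!).
m = 22, n = 4
Numerator: 22 * 21 * 20 * 19
Denominator: 4! = 24
C(22, 4) = 7315


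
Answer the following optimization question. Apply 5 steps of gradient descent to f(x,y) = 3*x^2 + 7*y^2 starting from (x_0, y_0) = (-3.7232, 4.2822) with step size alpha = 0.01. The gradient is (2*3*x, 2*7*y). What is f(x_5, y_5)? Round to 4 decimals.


Gradient descent on f(x,y) = 3*x^2 + 7*y^2.
Starting point: (-3.7232, 4.2822), alpha = 0.01
Step 1: grad_x = 2*3*-3.7232 = -22.3392, grad_y = 2*7*4.2822 = 59.9508
  x_1 = -3.7232 - 0.01*-22.3392 = -3.4998
  y_1 = 4.2822 - 0.01*59.9508 = 3.6827
Step 2: grad_x = 2*3*-3.4998 = -20.9988, grad_y = 2*7*3.6827 = 51.5577
  x_2 = -3.4998 - 0.01*-20.9988 = -3.2898
  y_2 = 3.6827 - 0.01*51.5577 = 3.1671
Step 3: grad_x = 2*3*-3.2898 = -19.7389, grad_y = 2*7*3.1671 = 44.3396
  x_3 = -3.2898 - 0.01*-19.7389 = -3.0924
  y_3 = 3.1671 - 0.01*44.3396 = 2.7237
Step 4: grad_x = 2*3*-3.0924 = -18.5546, grad_y = 2*7*2.7237 = 38.1321
  x_4 = -3.0924 - 0.01*-18.5546 = -2.9069
  y_4 = 2.7237 - 0.01*38.1321 = 2.3424
Step 5: grad_x = 2*3*-2.9069 = -17.4413, grad_y = 2*7*2.3424 = 32.7936
  x_5 = -2.9069 - 0.01*-17.4413 = -2.7325
  y_5 = 2.3424 - 0.01*32.7936 = 2.0145
f(-2.7325, 2.0145) = 3*(-2.7325)^2 + 7*2.0145^2 = 50.8056


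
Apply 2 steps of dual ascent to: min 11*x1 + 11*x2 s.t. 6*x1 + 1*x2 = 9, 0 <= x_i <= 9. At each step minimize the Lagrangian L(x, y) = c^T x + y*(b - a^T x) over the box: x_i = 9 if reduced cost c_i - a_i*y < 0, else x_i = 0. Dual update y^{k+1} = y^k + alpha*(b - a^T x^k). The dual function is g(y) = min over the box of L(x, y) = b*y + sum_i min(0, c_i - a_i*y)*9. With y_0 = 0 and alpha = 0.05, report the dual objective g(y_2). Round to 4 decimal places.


Dual ascent for LP: min 11*x1 + 11*x2, 6*x1 + 1*x2 = 9, 0 <= x_i <= 9
Step 1: y^k = 0.0, reduced costs: (11.0, 11.0)
  x^k = (0.0, 0.0), subgradient = b - a^T x = 9.0
  y^{k+1} = 0.0 + 0.05*9.0 = 0.45
Step 2: y^k = 0.45, reduced costs: (8.3, 10.55)
  x^k = (0.0, 0.0), subgradient = b - a^T x = 9.0
  y^{k+1} = 0.45 + 0.05*9.0 = 0.9
Dual objective at y_2 = 0.9: reduced costs (5.6, 10.1), box minimizer x = (0.0, 0.0)
g(y_2) = b*y + (c1 - a1*y)*x1 + (c2 - a2*y)*x2 = 9*0.9 + 5.6*0.0 + 10.1*0.0 = 8.1 + 0.0 + 0.0 = 8.1


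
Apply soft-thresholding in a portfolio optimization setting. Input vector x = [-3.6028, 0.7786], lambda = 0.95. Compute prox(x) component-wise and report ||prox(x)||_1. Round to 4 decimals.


Soft-thresholding with lambda = 0.95:
prox(-3.6028) = sign(-3.6028)*max(|-3.6028| - 0.95, 0) = -2.6528
prox(0.7786) = sign(0.7786)*max(|0.7786| - 0.95, 0) = 0.0
prox(x) = [-2.6528, 0.0]
||prox(x)||_1 = 2.6528 + 0.0 = 2.6528


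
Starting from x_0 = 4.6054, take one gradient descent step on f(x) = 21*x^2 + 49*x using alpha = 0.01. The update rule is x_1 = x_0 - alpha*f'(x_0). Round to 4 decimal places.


We compute the gradient at x_0 and apply the update.
f'(x) = 42*x + 49
f'(4.6054) = 42*4.6054 + 49 = 242.4268
x_1 = 4.6054 - 0.01*242.4268 = 2.1811


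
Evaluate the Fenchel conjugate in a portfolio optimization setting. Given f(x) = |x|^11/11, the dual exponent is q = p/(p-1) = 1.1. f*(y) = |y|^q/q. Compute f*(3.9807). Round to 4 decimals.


The conjugate exponent q satisfies 1/p + 1/q = 1.
p = 11, so q = 11/(11 - 1) = 1.1
|y|^q = 3.9807^1.1 = 4.5704
f*(3.9807) = 4.5704 / 1.1 = 4.1549


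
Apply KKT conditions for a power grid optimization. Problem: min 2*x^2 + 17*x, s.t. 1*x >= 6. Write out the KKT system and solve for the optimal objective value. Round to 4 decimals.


Step 1: Try lambda = 0 (constraint inactive).
x_unc = -17/(2*2) = -4.25
Check: 1*-4.25 = -4.25 < 6 -- violated!
Step 2: Constraint must be active: 1*x = 6
x* = 6/1 = 6.0
lambda = (2*2*6.0 + 17)/1 = 41.0
Step 3: Compute optimal value.
f(x*) = 2*6.0^2 + 17*6.0 = 174.0


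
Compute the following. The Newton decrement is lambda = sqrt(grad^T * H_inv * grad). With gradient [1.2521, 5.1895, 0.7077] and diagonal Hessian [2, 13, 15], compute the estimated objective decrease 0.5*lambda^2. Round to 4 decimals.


Step 1: H is diagonal, so H^(-1) * g = [0.6261, 0.3992, 0.0472].
Step 2: g^T H^(-1) g = sum_i g_i^2 / H_ii
  = (1.2521)^2/2 + (5.1895)^2/13 + (0.7077)^2/15
  = 0.7839 + 2.0716 + 0.0334 = 2.8889
Step 3: Objective decrease = 0.5 * g^T H^(-1) g = 1.4444


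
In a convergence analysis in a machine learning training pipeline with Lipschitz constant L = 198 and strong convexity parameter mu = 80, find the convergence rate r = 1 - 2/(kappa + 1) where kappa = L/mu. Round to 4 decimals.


Step 1: Compute the condition number.
kappa = L/mu = 198/80 = 2.475
Step 2: Compute the convergence rate.
r = 1 - 2/(kappa + 1) = 1 - 2*mu/(L + mu) = (L - mu)/(L + mu) = 118/278 = 0.4245


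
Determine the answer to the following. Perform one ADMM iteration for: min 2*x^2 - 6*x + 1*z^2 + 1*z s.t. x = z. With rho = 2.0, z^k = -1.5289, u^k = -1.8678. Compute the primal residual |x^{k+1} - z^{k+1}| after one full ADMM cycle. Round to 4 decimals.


ADMM iteration with rho = 2.0, z^k = -1.5289, u^k = -1.8678
Step 1: x-update.
Minimize 2*x^2 - 6*x + (2.0/2)*(x + 1.5289 - 1.8678)^2
FOC: (2*2 + 2.0)*x = 6 + 2.0*(-1.5289 + 1.8678)
x^{k+1} = 1.113
Step 2: z-update.
Minimize 1*z^2 + 1*z + (2.0/2)*(1.113 - z - 1.8678)^2
FOC: (2*1 + 2.0)*z = -1 + 2.0*(1.113 - 1.8678)
z^{k+1} = -0.6274
Step 3: u-update.
u^{k+1} = -1.8678 + 1.113 + 0.6274 = -0.1274
Step 4: Primal residual = |1.113 + 0.6274| = 1.7404


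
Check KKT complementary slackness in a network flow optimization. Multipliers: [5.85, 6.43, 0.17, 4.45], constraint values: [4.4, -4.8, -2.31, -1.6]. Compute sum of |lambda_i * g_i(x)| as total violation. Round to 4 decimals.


KKT complementary slackness check:
lambda_1 * g_1 = 5.85 * 4.4 = 25.74
lambda_2 * g_2 = 6.43 * -4.8 = -30.864
lambda_3 * g_3 = 0.17 * -2.31 = -0.3927
lambda_4 * g_4 = 4.45 * -1.6 = -7.12
Total violation = 25.74 + 30.864 + 0.3927 + 7.12 = 64.1167


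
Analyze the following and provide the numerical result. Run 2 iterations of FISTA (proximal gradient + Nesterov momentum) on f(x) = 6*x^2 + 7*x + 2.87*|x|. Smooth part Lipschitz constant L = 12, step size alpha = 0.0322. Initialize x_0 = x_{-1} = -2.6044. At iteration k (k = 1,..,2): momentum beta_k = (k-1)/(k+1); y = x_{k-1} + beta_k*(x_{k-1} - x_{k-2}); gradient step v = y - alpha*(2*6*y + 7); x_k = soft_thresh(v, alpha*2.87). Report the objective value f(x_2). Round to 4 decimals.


FISTA on f(x) = 6*x^2 + 7*x + 2.87*|x|
L = 12, alpha = 0.0322
Iteration 1: beta = 0.0, y = -2.6044 + 0.0*(-2.6044 + 2.6044) = -2.6044
  grad(y) = -24.2528, v = y - alpha*grad = -1.8235
  prox(v) = soft_thresh(-1.8235, 0.0924) = -1.731
Iteration 2: beta = 0.3333, y = -1.731 + 0.3333*(-1.731 + 2.6044) = -1.4399
  grad(y) = -10.2791, v = y - alpha*grad = -1.1089
  prox(v) = soft_thresh(-1.1089, 0.0924) = -1.0165
f(x_2) = 6*(-1.0165)^2 + 7*(-1.0165) + 2.87*|-1.0165| = 2.0017


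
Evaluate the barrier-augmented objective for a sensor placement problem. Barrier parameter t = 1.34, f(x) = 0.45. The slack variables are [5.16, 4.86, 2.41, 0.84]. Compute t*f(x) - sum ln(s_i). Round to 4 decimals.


Step 1: Compute log-barrier.
ln values: [1.6409, 1.581, 0.8796, -0.1744]
phi = -(1.6409 + 1.581 + 0.8796 - 0.1744) = -3.9272
Step 2: Compute augmented objective.
t*f(x) = 1.34*0.45 = 0.603
Total = 0.603 - 3.9272 = -3.3242


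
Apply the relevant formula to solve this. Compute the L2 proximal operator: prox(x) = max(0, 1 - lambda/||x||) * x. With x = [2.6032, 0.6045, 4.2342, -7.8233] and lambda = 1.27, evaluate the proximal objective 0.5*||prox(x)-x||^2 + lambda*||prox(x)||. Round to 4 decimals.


Step 1: Compute ||x||.
||x|| = 9.2884
Step 2: Compute scaling factor.
scale = max(0, 1 - 1.27/9.2884) = 0.8633
Step 3: prox(x) = [2.2473, 0.5218, 3.6553, -6.7536]
||prox(x)|| = 8.0184
Step 4: Proximal objective.
0.5*||prox-x||^2 = 0.8065
lambda*||prox|| = 10.1834
Total = 10.9898


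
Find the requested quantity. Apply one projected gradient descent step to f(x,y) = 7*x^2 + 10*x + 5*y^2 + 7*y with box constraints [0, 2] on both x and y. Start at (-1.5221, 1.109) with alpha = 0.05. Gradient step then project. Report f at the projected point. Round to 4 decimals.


Step 1: Compute gradient at (-1.5221, 1.109).
grad_x = 2*7*-1.5221 + 10 = -11.3094
grad_y = 2*5*1.109 + 7 = 18.09
Step 2: Gradient step.
x_raw = -1.5221 - 0.05*-11.3094 = -0.9566
y_raw = 1.109 - 0.05*18.09 = 0.2045
Step 3: Project onto [0, 2].
x_proj = clip(-0.9566) = 0.0
y_proj = clip(0.2045) = 0.2045
Step 4: Evaluate f.
f(0.0, 0.2045) = 1.6406


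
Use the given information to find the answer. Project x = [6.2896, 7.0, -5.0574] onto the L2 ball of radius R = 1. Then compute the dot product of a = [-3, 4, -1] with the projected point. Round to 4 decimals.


Step 1: Compute ||x|| (intermediates to 6 decimals).
||x|| = sqrt(6.2896^2 + 7.0^2 + (-5.0574)^2) = 10.683462
Step 2: Project.
Since ||x|| > R, scale = R/||x|| = 1/10.683462 = 0.093603, proj(x) = scale * x
proj(x) = [0.588725, 0.655221, -0.473388]
Step 3: Dot product.
a^T * proj(x) = -3*0.588725 + 4*0.655221 - 1*(-0.473388) = 1.3281


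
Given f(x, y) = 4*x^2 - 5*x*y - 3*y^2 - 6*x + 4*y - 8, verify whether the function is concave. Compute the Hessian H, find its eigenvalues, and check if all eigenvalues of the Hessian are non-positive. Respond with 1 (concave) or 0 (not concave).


The Hessian of f(x,y) = 4*x^2 - 5*x*y - 3*y^2 - 6*x + 4*y - 8 is:
H = [[8, -5], [-5, -6]]
Trace = 8 - 6 = 2
Determinant = 8*-6 - (-5)^2 = -73
Discriminant = (2)^2 - 4*-73 = 296.0
Eigenvalues: lambda_1 = -7.6023, lambda_2 = 9.6023
The function is not concave.

0


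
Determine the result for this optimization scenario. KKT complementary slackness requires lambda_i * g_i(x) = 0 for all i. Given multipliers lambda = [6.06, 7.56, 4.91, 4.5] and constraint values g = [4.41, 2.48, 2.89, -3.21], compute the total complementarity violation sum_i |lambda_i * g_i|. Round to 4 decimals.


KKT complementary slackness check:
lambda_1 * g_1 = 6.06 * 4.41 = 26.7246
lambda_2 * g_2 = 7.56 * 2.48 = 18.7488
lambda_3 * g_3 = 4.91 * 2.89 = 14.1899
lambda_4 * g_4 = 4.5 * -3.21 = -14.445
Total violation = 26.7246 + 18.7488 + 14.1899 + 14.445 = 74.1083


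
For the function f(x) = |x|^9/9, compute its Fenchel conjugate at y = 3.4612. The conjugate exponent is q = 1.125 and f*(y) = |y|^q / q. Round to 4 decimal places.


The conjugate exponent q satisfies 1/p + 1/q = 1.
p = 9, so q = 9/(9 - 1) = 1.125
|y|^q = 3.4612^1.125 = 4.0423
f*(3.4612) = 4.0423 / 1.125 = 3.5932


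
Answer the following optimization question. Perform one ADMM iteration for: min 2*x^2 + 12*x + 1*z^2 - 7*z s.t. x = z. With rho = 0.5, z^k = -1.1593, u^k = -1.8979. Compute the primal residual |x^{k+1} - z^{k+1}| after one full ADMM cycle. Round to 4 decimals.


ADMM iteration with rho = 0.5, z^k = -1.1593, u^k = -1.8979
Step 1: x-update.
Minimize 2*x^2 + 12*x + (0.5/2)*(x + 1.1593 - 1.8979)^2
FOC: (2*2 + 0.5)*x = -12 + 0.5*(-1.1593 + 1.8979)
x^{k+1} = -2.5846
Step 2: z-update.
Minimize 1*z^2 - 7*z + (0.5/2)*(-2.5846 - z - 1.8979)^2
FOC: (2*1 + 0.5)*z = 7 + 0.5*(-2.5846 - 1.8979)
z^{k+1} = 1.9035
Step 3: u-update.
u^{k+1} = -1.8979 - 2.5846 - 1.9035 = -6.386
Step 4: Primal residual = |-2.5846 - 1.9035| = 4.4881


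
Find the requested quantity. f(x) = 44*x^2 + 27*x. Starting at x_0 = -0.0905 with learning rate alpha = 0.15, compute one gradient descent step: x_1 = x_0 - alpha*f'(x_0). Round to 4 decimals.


We compute the gradient at x_0 and apply the update.
f'(x) = 88*x + 27
f'(-0.0905) = 88*-0.0905 + 27 = 19.036
x_1 = -0.0905 - 0.15*19.036 = -2.9459


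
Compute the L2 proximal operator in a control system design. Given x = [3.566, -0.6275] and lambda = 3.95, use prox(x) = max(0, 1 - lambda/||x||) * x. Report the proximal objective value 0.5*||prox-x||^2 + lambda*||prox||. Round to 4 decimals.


Step 1: Compute ||x||.
||x|| = 3.6208
Step 2: Compute scaling factor.
scale = max(0, 1 - 3.95/3.6208) = 0.0
Step 3: prox(x) = [0.0, -0.0]
||prox(x)|| = 0.0
Step 4: Proximal objective.
0.5*||prox-x||^2 = 6.5551
lambda*||prox|| = 0.0
Total = 6.5551


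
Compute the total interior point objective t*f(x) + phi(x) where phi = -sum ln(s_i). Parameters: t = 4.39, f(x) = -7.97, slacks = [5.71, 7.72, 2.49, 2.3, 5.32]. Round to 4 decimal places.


Step 1: Compute log-barrier.
ln values: [1.7422, 2.0438, 0.9123, 0.8329, 1.6715]
phi = -(1.7422 + 2.0438 + 0.9123 + 0.8329 + 1.6715) = -7.2027
Step 2: Compute augmented objective.
t*f(x) = 4.39*-7.97 = -34.9883
Total = -34.9883 - 7.2027 = -42.191


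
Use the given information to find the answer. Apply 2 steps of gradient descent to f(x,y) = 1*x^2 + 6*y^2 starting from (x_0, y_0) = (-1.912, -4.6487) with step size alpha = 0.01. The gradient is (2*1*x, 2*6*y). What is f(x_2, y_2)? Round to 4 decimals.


Gradient descent on f(x,y) = 1*x^2 + 6*y^2.
Starting point: (-1.912, -4.6487), alpha = 0.01
Step 1: grad_x = 2*1*-1.912 = -3.824, grad_y = 2*6*-4.6487 = -55.7844
  x_1 = -1.912 - 0.01*-3.824 = -1.8738
  y_1 = -4.6487 - 0.01*-55.7844 = -4.0909
Step 2: grad_x = 2*1*-1.8738 = -3.7475, grad_y = 2*6*-4.0909 = -49.0903
  x_2 = -1.8738 - 0.01*-3.7475 = -1.8363
  y_2 = -4.0909 - 0.01*-49.0903 = -3.6
f(-1.8363, -3.6) = 1*(-1.8363)^2 + 6*(-3.6)^2 = 81.1299


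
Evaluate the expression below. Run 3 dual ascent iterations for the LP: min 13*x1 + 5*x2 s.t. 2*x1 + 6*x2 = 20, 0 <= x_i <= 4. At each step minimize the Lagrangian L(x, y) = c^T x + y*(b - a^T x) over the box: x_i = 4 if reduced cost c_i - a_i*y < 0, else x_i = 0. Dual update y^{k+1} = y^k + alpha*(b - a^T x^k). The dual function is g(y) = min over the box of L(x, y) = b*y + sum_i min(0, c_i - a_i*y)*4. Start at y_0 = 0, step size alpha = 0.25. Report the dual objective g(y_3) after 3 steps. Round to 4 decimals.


Dual ascent for LP: min 13*x1 + 5*x2, 2*x1 + 6*x2 = 20, 0 <= x_i <= 4
Step 1: y^k = 0.0, reduced costs: (13.0, 5.0)
  x^k = (0.0, 0.0), subgradient = b - a^T x = 20.0
  y^{k+1} = 0.0 + 0.25*20.0 = 5.0
Step 2: y^k = 5.0, reduced costs: (3.0, -25.0)
  x^k = (0.0, 4.0), subgradient = b - a^T x = -4.0
  y^{k+1} = 5.0 + 0.25*-4.0 = 4.0
Step 3: y^k = 4.0, reduced costs: (5.0, -19.0)
  x^k = (0.0, 4.0), subgradient = b - a^T x = -4.0
  y^{k+1} = 4.0 + 0.25*-4.0 = 3.0
Dual objective at y_3 = 3.0: reduced costs (7.0, -13.0), box minimizer x = (0.0, 4.0)
g(y_3) = b*y + (c1 - a1*y)*x1 + (c2 - a2*y)*x2 = 20*3.0 + 7.0*0.0 + (-13.0)*4.0 = 60.0 + 0.0 - 52.0 = 8.0


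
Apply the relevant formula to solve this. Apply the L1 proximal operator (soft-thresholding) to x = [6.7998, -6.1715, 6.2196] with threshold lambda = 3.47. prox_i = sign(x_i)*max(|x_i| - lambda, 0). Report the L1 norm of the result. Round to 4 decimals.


Soft-thresholding with lambda = 3.47:
prox(6.7998) = sign(6.7998)*max(|6.7998| - 3.47, 0) = 3.3298
prox(-6.1715) = sign(-6.1715)*max(|-6.1715| - 3.47, 0) = -2.7015
prox(6.2196) = sign(6.2196)*max(|6.2196| - 3.47, 0) = 2.7496
prox(x) = [3.3298, -2.7015, 2.7496]
||prox(x)||_1 = 3.3298 + 2.7015 + 2.7496 = 8.7809


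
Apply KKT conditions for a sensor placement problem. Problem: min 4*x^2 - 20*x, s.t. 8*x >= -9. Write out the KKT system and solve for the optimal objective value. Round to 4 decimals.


Step 1: Try lambda = 0 (constraint inactive).
Stationarity: 2*4*x - 20 = 0
x* = 20/(2*4) = 2.5
Check constraint: 8*2.5 = 20.0 >= -9 -- satisfied.
Step 2: Compute optimal value.
f(x*) = 4*2.5^2 - 20*2.5 = -25.0


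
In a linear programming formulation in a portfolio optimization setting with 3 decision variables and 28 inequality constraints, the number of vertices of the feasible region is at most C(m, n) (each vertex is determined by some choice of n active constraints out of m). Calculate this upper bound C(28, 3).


Each vertex corresponds to some choice of n active constraints out of m, so the number of vertices is at most C(m, n) = m! / (n!(m-n)!).
m = 28, n = 3
Numerator: 28 * 27 * 26
Denominator: 3! = 6
C(28, 3) = 3276


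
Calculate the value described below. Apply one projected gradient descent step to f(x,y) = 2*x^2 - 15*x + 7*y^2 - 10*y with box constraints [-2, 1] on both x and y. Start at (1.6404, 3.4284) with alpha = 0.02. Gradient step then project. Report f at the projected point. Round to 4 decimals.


Step 1: Compute gradient at (1.6404, 3.4284).
grad_x = 2*2*1.6404 - 15 = -8.4384
grad_y = 2*7*3.4284 - 10 = 37.9976
Step 2: Gradient step.
x_raw = 1.6404 - 0.02*-8.4384 = 1.8092
y_raw = 3.4284 - 0.02*37.9976 = 2.6684
Step 3: Project onto [-2, 1].
x_proj = clip(1.8092) = 1.0
y_proj = clip(2.6684) = 1.0
Step 4: Evaluate f.
f(1.0, 1.0) = -16.0


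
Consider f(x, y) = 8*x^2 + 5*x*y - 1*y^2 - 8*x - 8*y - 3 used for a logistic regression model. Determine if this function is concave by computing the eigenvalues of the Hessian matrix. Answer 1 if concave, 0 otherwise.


The Hessian of f(x,y) = 8*x^2 + 5*x*y - 1*y^2 - 8*x - 8*y - 3 is:
H = [[16, 5], [5, -2]]
Trace = 16 - 2 = 14
Determinant = 16*-2 - (5)^2 = -57
Discriminant = (14)^2 - 4*-57 = 424.0
Eigenvalues: lambda_1 = -3.2956, lambda_2 = 17.2956
The function is not concave.

0


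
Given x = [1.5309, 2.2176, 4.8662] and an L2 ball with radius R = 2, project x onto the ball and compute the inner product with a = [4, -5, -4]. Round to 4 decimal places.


Step 1: Compute ||x|| (intermediates to 6 decimals).
||x|| = sqrt(1.5309^2 + 2.2176^2 + 4.8662^2) = 5.562491
Step 2: Project.
Since ||x|| > R, scale = R/||x|| = 2/5.562491 = 0.359551, proj(x) = scale * x
proj(x) = [0.550437, 0.79734, 1.749647]
Step 3: Dot product.
a^T * proj(x) = 4*0.550437 - 5*0.79734 - 4*1.749647 = -8.7835


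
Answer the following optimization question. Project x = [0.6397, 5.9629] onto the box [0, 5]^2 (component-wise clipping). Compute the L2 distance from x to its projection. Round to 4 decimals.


Project each component onto [0, 5].
clip(0.6397) = 0.6397, clip(5.9629) = 5.0
Projection = [0.6397, 5.0]
Squared diffs: [0.0, 0.9272]
Distance = sqrt(0.9272) = 0.9629


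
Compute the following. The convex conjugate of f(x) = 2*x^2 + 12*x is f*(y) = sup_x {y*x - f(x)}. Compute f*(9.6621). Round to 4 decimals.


f*(y) = sup_x {y*x - a*x^2 - b*x} = sup_x {(y-b)*x - a*x^2}
FOC: (y - b) - 2a*x = 0 => x* = (y - b)/(2a)
x* = (9.6621 - 12)/(2*2) = -0.5845
f*(9.6621) = (y-b)^2/(4a) = (9.6621 - 12)^2/(4*2)
= 5.4658/8 = 0.6832
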